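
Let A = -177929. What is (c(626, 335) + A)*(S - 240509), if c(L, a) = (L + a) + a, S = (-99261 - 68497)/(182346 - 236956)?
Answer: 1159951448509678/27305 ≈ 4.2481e+10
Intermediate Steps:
S = 83879/27305 (S = -167758/(-54610) = -167758*(-1/54610) = 83879/27305 ≈ 3.0719)
c(L, a) = L + 2*a
(c(626, 335) + A)*(S - 240509) = ((626 + 2*335) - 177929)*(83879/27305 - 240509) = ((626 + 670) - 177929)*(-6567014366/27305) = (1296 - 177929)*(-6567014366/27305) = -176633*(-6567014366/27305) = 1159951448509678/27305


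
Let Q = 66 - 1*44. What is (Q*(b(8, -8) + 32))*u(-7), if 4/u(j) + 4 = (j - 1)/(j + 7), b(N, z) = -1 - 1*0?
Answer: 0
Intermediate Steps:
b(N, z) = -1 (b(N, z) = -1 + 0 = -1)
Q = 22 (Q = 66 - 44 = 22)
u(j) = 4/(-4 + (-1 + j)/(7 + j)) (u(j) = 4/(-4 + (j - 1)/(j + 7)) = 4/(-4 + (-1 + j)/(7 + j)))
(Q*(b(8, -8) + 32))*u(-7) = (22*(-1 + 32))*(4*(-7 - 1*(-7))/(29 + 3*(-7))) = (22*31)*(4*(-7 + 7)/(29 - 21)) = 682*(4*0/8) = 682*(4*(⅛)*0) = 682*0 = 0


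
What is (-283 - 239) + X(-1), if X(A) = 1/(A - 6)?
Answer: -3655/7 ≈ -522.14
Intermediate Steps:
X(A) = 1/(-6 + A)
(-283 - 239) + X(-1) = (-283 - 239) + 1/(-6 - 1) = -522 + 1/(-7) = -522 - 1/7 = -3655/7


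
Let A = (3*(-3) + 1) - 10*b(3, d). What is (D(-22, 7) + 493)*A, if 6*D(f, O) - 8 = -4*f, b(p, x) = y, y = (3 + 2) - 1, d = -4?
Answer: -24432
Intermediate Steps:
y = 4 (y = 5 - 1 = 4)
b(p, x) = 4
D(f, O) = 4/3 - 2*f/3 (D(f, O) = 4/3 + (-4*f)/6 = 4/3 - 2*f/3)
A = -48 (A = (3*(-3) + 1) - 10*4 = (-9 + 1) - 40 = -8 - 40 = -48)
(D(-22, 7) + 493)*A = ((4/3 - ⅔*(-22)) + 493)*(-48) = ((4/3 + 44/3) + 493)*(-48) = (16 + 493)*(-48) = 509*(-48) = -24432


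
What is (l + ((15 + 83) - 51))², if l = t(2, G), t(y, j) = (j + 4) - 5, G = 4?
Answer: 2500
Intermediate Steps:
t(y, j) = -1 + j (t(y, j) = (4 + j) - 5 = -1 + j)
l = 3 (l = -1 + 4 = 3)
(l + ((15 + 83) - 51))² = (3 + ((15 + 83) - 51))² = (3 + (98 - 51))² = (3 + 47)² = 50² = 2500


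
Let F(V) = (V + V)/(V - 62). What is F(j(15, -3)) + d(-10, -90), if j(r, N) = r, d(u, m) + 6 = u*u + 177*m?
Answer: -744322/47 ≈ -15837.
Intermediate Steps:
d(u, m) = -6 + u² + 177*m (d(u, m) = -6 + (u*u + 177*m) = -6 + (u² + 177*m) = -6 + u² + 177*m)
F(V) = 2*V/(-62 + V) (F(V) = (2*V)/(-62 + V) = 2*V/(-62 + V))
F(j(15, -3)) + d(-10, -90) = 2*15/(-62 + 15) + (-6 + (-10)² + 177*(-90)) = 2*15/(-47) + (-6 + 100 - 15930) = 2*15*(-1/47) - 15836 = -30/47 - 15836 = -744322/47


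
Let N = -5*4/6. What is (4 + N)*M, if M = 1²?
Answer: ⅔ ≈ 0.66667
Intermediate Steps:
M = 1
N = -10/3 (N = -20*⅙ = -10/3 ≈ -3.3333)
(4 + N)*M = (4 - 10/3)*1 = (⅔)*1 = ⅔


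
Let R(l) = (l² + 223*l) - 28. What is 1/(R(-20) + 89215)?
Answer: 1/85127 ≈ 1.1747e-5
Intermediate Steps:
R(l) = -28 + l² + 223*l
1/(R(-20) + 89215) = 1/((-28 + (-20)² + 223*(-20)) + 89215) = 1/((-28 + 400 - 4460) + 89215) = 1/(-4088 + 89215) = 1/85127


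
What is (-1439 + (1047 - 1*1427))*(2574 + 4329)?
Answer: -12556557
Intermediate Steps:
(-1439 + (1047 - 1*1427))*(2574 + 4329) = (-1439 + (1047 - 1427))*6903 = (-1439 - 380)*6903 = -1819*6903 = -12556557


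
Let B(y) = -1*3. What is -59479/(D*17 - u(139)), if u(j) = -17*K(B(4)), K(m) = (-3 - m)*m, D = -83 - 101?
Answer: 59479/3128 ≈ 19.015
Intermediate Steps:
B(y) = -3
D = -184
K(m) = m*(-3 - m)
u(j) = 0 (u(j) = -(-17)*(-3)*(3 - 3) = -(-17)*(-3)*0 = -17*0 = 0)
-59479/(D*17 - u(139)) = -59479/(-184*17 - 1*0) = -59479/(-3128 + 0) = -59479/(-3128) = -59479*(-1/3128) = 59479/3128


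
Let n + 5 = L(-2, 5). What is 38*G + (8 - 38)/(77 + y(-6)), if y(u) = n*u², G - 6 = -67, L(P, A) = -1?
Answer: -322172/139 ≈ -2317.8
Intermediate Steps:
G = -61 (G = 6 - 67 = -61)
n = -6 (n = -5 - 1 = -6)
y(u) = -6*u²
38*G + (8 - 38)/(77 + y(-6)) = 38*(-61) + (8 - 38)/(77 - 6*(-6)²) = -2318 - 30/(77 - 6*36) = -2318 - 30/(77 - 216) = -2318 - 30/(-139) = -2318 - 30*(-1/139) = -2318 + 30/139 = -322172/139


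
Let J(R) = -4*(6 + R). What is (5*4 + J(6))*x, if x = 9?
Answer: -252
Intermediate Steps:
J(R) = -24 - 4*R
(5*4 + J(6))*x = (5*4 + (-24 - 4*6))*9 = (20 + (-24 - 24))*9 = (20 - 48)*9 = -28*9 = -252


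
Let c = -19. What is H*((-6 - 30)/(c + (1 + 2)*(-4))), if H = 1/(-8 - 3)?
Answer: -36/341 ≈ -0.10557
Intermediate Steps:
H = -1/11 (H = 1/(-11) = -1/11 ≈ -0.090909)
H*((-6 - 30)/(c + (1 + 2)*(-4))) = -(-6 - 30)/(11*(-19 + (1 + 2)*(-4))) = -(-36)/(11*(-19 + 3*(-4))) = -(-36)/(11*(-19 - 12)) = -(-36)/(11*(-31)) = -(-36)*(-1)/(11*31) = -1/11*36/31 = -36/341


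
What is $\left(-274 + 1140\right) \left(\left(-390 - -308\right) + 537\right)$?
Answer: $394030$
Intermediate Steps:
$\left(-274 + 1140\right) \left(\left(-390 - -308\right) + 537\right) = 866 \left(\left(-390 + 308\right) + 537\right) = 866 \left(-82 + 537\right) = 866 \cdot 455 = 394030$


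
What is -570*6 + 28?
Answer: -3392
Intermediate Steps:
-570*6 + 28 = -38*90 + 28 = -3420 + 28 = -3392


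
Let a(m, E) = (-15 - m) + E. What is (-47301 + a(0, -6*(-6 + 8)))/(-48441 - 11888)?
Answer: 47328/60329 ≈ 0.78450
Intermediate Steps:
a(m, E) = -15 + E - m
(-47301 + a(0, -6*(-6 + 8)))/(-48441 - 11888) = (-47301 + (-15 - 6*(-6 + 8) - 1*0))/(-48441 - 11888) = (-47301 + (-15 - 6*2 + 0))/(-60329) = (-47301 + (-15 - 12 + 0))*(-1/60329) = (-47301 - 27)*(-1/60329) = -47328*(-1/60329) = 47328/60329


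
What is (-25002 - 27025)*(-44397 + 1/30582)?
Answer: 70639609980431/30582 ≈ 2.3098e+9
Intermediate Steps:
(-25002 - 27025)*(-44397 + 1/30582) = -52027*(-44397 + 1/30582) = -52027*(-1357749053/30582) = 70639609980431/30582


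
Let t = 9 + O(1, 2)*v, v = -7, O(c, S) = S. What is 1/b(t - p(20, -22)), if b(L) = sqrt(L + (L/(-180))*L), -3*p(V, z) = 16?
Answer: 18*sqrt(55)/77 ≈ 1.7337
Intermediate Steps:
p(V, z) = -16/3 (p(V, z) = -1/3*16 = -16/3)
t = -5 (t = 9 + 2*(-7) = 9 - 14 = -5)
b(L) = sqrt(L - L**2/180) (b(L) = sqrt(L + (L*(-1/180))*L) = sqrt(L + (-L/180)*L) = sqrt(L - L**2/180))
1/b(t - p(20, -22)) = 1/(sqrt(5)*sqrt((-5 - 1*(-16/3))*(180 - (-5 - 1*(-16/3))))/30) = 1/(sqrt(5)*sqrt((-5 + 16/3)*(180 - (-5 + 16/3)))/30) = 1/(sqrt(5)*sqrt((180 - 1*1/3)/3)/30) = 1/(sqrt(5)*sqrt((180 - 1/3)/3)/30) = 1/(sqrt(5)*sqrt((1/3)*(539/3))/30) = 1/(sqrt(5)*sqrt(539/9)/30) = 1/(sqrt(5)*(7*sqrt(11)/3)/30) = 1/(7*sqrt(55)/90) = 18*sqrt(55)/77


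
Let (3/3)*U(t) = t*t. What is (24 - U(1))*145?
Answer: 3335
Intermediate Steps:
U(t) = t**2 (U(t) = t*t = t**2)
(24 - U(1))*145 = (24 - 1*1**2)*145 = (24 - 1*1)*145 = (24 - 1)*145 = 23*145 = 3335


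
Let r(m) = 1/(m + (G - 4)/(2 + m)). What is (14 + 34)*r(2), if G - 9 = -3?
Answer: 96/5 ≈ 19.200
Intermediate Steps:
G = 6 (G = 9 - 3 = 6)
r(m) = 1/(m + 2/(2 + m)) (r(m) = 1/(m + (6 - 4)/(2 + m)) = 1/(m + 2/(2 + m)))
(14 + 34)*r(2) = (14 + 34)*((2 + 2)/(2 + 2² + 2*2)) = 48*(4/(2 + 4 + 4)) = 48*(4/10) = 48*((⅒)*4) = 48*(⅖) = 96/5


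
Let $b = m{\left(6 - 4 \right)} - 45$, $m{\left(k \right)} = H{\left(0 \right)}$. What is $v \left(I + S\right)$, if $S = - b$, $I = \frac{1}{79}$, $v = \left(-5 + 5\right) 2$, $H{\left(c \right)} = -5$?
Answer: $0$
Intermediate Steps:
$v = 0$ ($v = 0 \cdot 2 = 0$)
$m{\left(k \right)} = -5$
$b = -50$ ($b = -5 - 45 = -50$)
$I = \frac{1}{79} \approx 0.012658$
$S = 50$ ($S = \left(-1\right) \left(-50\right) = 50$)
$v \left(I + S\right) = 0 \left(\frac{1}{79} + 50\right) = 0 \cdot \frac{3951}{79} = 0$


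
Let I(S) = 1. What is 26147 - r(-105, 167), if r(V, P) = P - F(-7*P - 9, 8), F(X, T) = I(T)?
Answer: 25981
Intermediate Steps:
F(X, T) = 1
r(V, P) = -1 + P (r(V, P) = P - 1*1 = P - 1 = -1 + P)
26147 - r(-105, 167) = 26147 - (-1 + 167) = 26147 - 1*166 = 26147 - 166 = 25981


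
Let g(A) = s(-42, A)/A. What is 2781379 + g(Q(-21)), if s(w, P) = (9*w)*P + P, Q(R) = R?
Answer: 2781002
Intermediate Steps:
s(w, P) = P + 9*P*w (s(w, P) = 9*P*w + P = P + 9*P*w)
g(A) = -377 (g(A) = (A*(1 + 9*(-42)))/A = (A*(1 - 378))/A = (A*(-377))/A = (-377*A)/A = -377)
2781379 + g(Q(-21)) = 2781379 - 377 = 2781002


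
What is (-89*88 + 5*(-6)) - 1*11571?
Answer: -19433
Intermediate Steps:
(-89*88 + 5*(-6)) - 1*11571 = (-7832 - 30) - 11571 = -7862 - 11571 = -19433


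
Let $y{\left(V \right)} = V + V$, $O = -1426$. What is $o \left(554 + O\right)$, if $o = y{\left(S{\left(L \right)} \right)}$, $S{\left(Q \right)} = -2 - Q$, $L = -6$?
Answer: $-6976$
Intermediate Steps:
$y{\left(V \right)} = 2 V$
$o = 8$ ($o = 2 \left(-2 - -6\right) = 2 \left(-2 + 6\right) = 2 \cdot 4 = 8$)
$o \left(554 + O\right) = 8 \left(554 - 1426\right) = 8 \left(-872\right) = -6976$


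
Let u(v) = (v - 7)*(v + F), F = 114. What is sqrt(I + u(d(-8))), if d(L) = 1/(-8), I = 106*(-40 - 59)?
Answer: I*sqrt(723543)/8 ≈ 106.33*I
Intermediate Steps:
I = -10494 (I = 106*(-99) = -10494)
d(L) = -1/8
u(v) = (-7 + v)*(114 + v) (u(v) = (v - 7)*(v + 114) = (-7 + v)*(114 + v))
sqrt(I + u(d(-8))) = sqrt(-10494 + (-798 + (-1/8)**2 + 107*(-1/8))) = sqrt(-10494 + (-798 + 1/64 - 107/8)) = sqrt(-10494 - 51927/64) = sqrt(-723543/64) = I*sqrt(723543)/8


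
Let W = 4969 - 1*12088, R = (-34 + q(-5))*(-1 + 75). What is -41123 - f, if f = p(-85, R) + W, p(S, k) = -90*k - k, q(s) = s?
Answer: -296630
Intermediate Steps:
R = -2886 (R = (-34 - 5)*(-1 + 75) = -39*74 = -2886)
p(S, k) = -91*k
W = -7119 (W = 4969 - 12088 = -7119)
f = 255507 (f = -91*(-2886) - 7119 = 262626 - 7119 = 255507)
-41123 - f = -41123 - 1*255507 = -41123 - 255507 = -296630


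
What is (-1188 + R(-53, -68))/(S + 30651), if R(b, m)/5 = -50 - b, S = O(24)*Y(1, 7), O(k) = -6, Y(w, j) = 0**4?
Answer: -23/601 ≈ -0.038270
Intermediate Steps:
Y(w, j) = 0
S = 0 (S = -6*0 = 0)
R(b, m) = -250 - 5*b (R(b, m) = 5*(-50 - b) = -250 - 5*b)
(-1188 + R(-53, -68))/(S + 30651) = (-1188 + (-250 - 5*(-53)))/(0 + 30651) = (-1188 + (-250 + 265))/30651 = (-1188 + 15)*(1/30651) = -1173*1/30651 = -23/601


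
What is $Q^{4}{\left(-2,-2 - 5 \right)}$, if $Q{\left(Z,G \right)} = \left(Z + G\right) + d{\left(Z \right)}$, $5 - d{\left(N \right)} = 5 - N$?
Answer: $14641$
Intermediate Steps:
$d{\left(N \right)} = N$ ($d{\left(N \right)} = 5 - \left(5 - N\right) = 5 + \left(-5 + N\right) = N$)
$Q{\left(Z,G \right)} = G + 2 Z$ ($Q{\left(Z,G \right)} = \left(Z + G\right) + Z = \left(G + Z\right) + Z = G + 2 Z$)
$Q^{4}{\left(-2,-2 - 5 \right)} = \left(\left(-2 - 5\right) + 2 \left(-2\right)\right)^{4} = \left(\left(-2 - 5\right) - 4\right)^{4} = \left(-7 - 4\right)^{4} = \left(-11\right)^{4} = 14641$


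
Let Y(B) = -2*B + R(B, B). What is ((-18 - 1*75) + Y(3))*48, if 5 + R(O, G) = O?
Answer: -4848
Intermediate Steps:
R(O, G) = -5 + O
Y(B) = -5 - B (Y(B) = -2*B + (-5 + B) = -5 - B)
((-18 - 1*75) + Y(3))*48 = ((-18 - 1*75) + (-5 - 1*3))*48 = ((-18 - 75) + (-5 - 3))*48 = (-93 - 8)*48 = -101*48 = -4848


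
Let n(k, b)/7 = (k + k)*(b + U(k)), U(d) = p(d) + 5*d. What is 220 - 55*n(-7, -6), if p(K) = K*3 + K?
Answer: -371690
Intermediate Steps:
p(K) = 4*K (p(K) = 3*K + K = 4*K)
U(d) = 9*d (U(d) = 4*d + 5*d = 9*d)
n(k, b) = 14*k*(b + 9*k) (n(k, b) = 7*((k + k)*(b + 9*k)) = 7*((2*k)*(b + 9*k)) = 7*(2*k*(b + 9*k)) = 14*k*(b + 9*k))
220 - 55*n(-7, -6) = 220 - 770*(-7)*(-6 + 9*(-7)) = 220 - 770*(-7)*(-6 - 63) = 220 - 770*(-7)*(-69) = 220 - 55*6762 = 220 - 371910 = -371690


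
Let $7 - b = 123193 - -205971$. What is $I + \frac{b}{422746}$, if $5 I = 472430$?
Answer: $\frac{39943249399}{422746} \approx 94485.0$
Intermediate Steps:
$b = -329157$ ($b = 7 - \left(123193 - -205971\right) = 7 - \left(123193 + 205971\right) = 7 - 329164 = -329157$)
$I = 94486$ ($I = \frac{1}{5} \cdot 472430 = 94486$)
$I + \frac{b}{422746} = 94486 - \frac{329157}{422746} = \frac{39943249399}{422746}$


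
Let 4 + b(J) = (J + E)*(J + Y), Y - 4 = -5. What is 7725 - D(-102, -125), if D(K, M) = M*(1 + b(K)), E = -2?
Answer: 1346350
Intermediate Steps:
Y = -1 (Y = 4 - 5 = -1)
b(J) = -4 + (-1 + J)*(-2 + J) (b(J) = -4 + (J - 2)*(J - 1) = -4 + (-2 + J)*(-1 + J) = -4 + (-1 + J)*(-2 + J))
D(K, M) = M*(-1 + K**2 - 3*K) (D(K, M) = M*(1 + (-2 + K**2 - 3*K)) = M*(-1 + K**2 - 3*K))
7725 - D(-102, -125) = 7725 - (-125)*(-1 + (-102)**2 - 3*(-102)) = 7725 - (-125)*(-1 + 10404 + 306) = 7725 - (-125)*10709 = 7725 - 1*(-1338625) = 7725 + 1338625 = 1346350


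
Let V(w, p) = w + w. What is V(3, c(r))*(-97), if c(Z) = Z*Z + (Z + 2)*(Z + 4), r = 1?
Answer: -582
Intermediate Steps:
c(Z) = Z² + (2 + Z)*(4 + Z)
V(w, p) = 2*w
V(3, c(r))*(-97) = (2*3)*(-97) = 6*(-97) = -582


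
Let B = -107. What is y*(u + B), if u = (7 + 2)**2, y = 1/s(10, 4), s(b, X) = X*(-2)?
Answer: 13/4 ≈ 3.2500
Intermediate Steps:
s(b, X) = -2*X
y = -1/8 (y = 1/(-2*4) = 1/(-8) = -1/8 ≈ -0.12500)
u = 81 (u = 9**2 = 81)
y*(u + B) = -(81 - 107)/8 = -1/8*(-26) = 13/4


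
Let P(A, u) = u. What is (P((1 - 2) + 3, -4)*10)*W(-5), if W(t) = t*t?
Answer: -1000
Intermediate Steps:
W(t) = t**2
(P((1 - 2) + 3, -4)*10)*W(-5) = -4*10*(-5)**2 = -40*25 = -1000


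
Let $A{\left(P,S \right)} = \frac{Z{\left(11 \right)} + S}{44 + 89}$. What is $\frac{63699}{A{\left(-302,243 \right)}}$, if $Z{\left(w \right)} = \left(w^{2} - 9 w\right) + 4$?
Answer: $\frac{8471967}{269} \approx 31494.0$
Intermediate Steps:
$Z{\left(w \right)} = 4 + w^{2} - 9 w$
$A{\left(P,S \right)} = \frac{26}{133} + \frac{S}{133}$ ($A{\left(P,S \right)} = \frac{\left(4 + 11^{2} - 99\right) + S}{44 + 89} = \frac{\left(4 + 121 - 99\right) + S}{133} = \left(26 + S\right) \frac{1}{133} = \frac{26}{133} + \frac{S}{133}$)
$\frac{63699}{A{\left(-302,243 \right)}} = \frac{63699}{\frac{26}{133} + \frac{1}{133} \cdot 243} = \frac{63699}{\frac{26}{133} + \frac{243}{133}} = \frac{63699}{\frac{269}{133}} = 63699 \cdot \frac{133}{269} = \frac{8471967}{269}$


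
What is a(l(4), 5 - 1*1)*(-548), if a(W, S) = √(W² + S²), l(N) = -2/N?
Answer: -274*√65 ≈ -2209.1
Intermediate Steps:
a(W, S) = √(S² + W²)
a(l(4), 5 - 1*1)*(-548) = √((5 - 1*1)² + (-2/4)²)*(-548) = √((5 - 1)² + (-2*¼)²)*(-548) = √(4² + (-½)²)*(-548) = √(16 + ¼)*(-548) = √(65/4)*(-548) = (√65/2)*(-548) = -274*√65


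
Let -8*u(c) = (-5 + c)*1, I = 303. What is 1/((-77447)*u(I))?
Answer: 4/11539603 ≈ 3.4663e-7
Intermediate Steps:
u(c) = 5/8 - c/8 (u(c) = -(-5 + c)/8 = 5/8 - c/8)
1/((-77447)*u(I)) = 1/((-77447)*(5/8 - 1/8*303)) = -1/(77447*(5/8 - 303/8)) = -1/(77447*(-149/4)) = -1/77447*(-4/149) = 4/11539603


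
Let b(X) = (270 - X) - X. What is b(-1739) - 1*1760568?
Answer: -1756820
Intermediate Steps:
b(X) = 270 - 2*X
b(-1739) - 1*1760568 = (270 - 2*(-1739)) - 1*1760568 = (270 + 3478) - 1760568 = 3748 - 1760568 = -1756820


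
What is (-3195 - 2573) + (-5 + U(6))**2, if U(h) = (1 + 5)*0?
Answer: -5743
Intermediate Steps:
U(h) = 0 (U(h) = 6*0 = 0)
(-3195 - 2573) + (-5 + U(6))**2 = (-3195 - 2573) + (-5 + 0)**2 = -5768 + (-5)**2 = -5768 + 25 = -5743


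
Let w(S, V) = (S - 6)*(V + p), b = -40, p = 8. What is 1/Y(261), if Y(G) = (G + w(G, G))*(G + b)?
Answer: 1/15217176 ≈ 6.5715e-8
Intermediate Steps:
w(S, V) = (-6 + S)*(8 + V) (w(S, V) = (S - 6)*(V + 8) = (-6 + S)*(8 + V))
Y(G) = (-40 + G)*(-48 + G² + 3*G) (Y(G) = (G + (-48 - 6*G + 8*G + G*G))*(G - 40) = (G + (-48 - 6*G + 8*G + G²))*(-40 + G) = (G + (-48 + G² + 2*G))*(-40 + G) = (-48 + G² + 3*G)*(-40 + G) = (-40 + G)*(-48 + G² + 3*G))
1/Y(261) = 1/(1920 + 261³ - 168*261 - 37*261²) = 1/(1920 + 17779581 - 43848 - 37*68121) = 1/(1920 + 17779581 - 43848 - 2520477) = 1/15217176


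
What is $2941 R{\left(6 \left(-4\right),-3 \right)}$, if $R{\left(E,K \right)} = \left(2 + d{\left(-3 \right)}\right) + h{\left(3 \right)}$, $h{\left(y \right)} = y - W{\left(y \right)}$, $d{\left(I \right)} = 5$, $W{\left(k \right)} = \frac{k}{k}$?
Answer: $26469$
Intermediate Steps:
$W{\left(k \right)} = 1$
$h{\left(y \right)} = -1 + y$ ($h{\left(y \right)} = y - 1 = -1 + y$)
$R{\left(E,K \right)} = 9$ ($R{\left(E,K \right)} = \left(2 + 5\right) + \left(-1 + 3\right) = 7 + 2 = 9$)
$2941 R{\left(6 \left(-4\right),-3 \right)} = 2941 \cdot 9 = 26469$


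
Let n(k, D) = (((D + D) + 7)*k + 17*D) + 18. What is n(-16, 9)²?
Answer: 52441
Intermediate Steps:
n(k, D) = 18 + 17*D + k*(7 + 2*D) (n(k, D) = ((2*D + 7)*k + 17*D) + 18 = ((7 + 2*D)*k + 17*D) + 18 = (k*(7 + 2*D) + 17*D) + 18 = (17*D + k*(7 + 2*D)) + 18 = 18 + 17*D + k*(7 + 2*D))
n(-16, 9)² = (18 + 7*(-16) + 17*9 + 2*9*(-16))² = (18 - 112 + 153 - 288)² = (-229)² = 52441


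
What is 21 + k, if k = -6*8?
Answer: -27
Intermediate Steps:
k = -48
21 + k = 21 - 48 = -27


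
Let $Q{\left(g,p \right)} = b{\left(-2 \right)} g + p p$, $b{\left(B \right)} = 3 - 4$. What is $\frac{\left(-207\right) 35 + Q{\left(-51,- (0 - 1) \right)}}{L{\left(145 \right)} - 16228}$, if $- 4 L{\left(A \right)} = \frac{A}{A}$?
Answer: $\frac{28772}{64913} \approx 0.44324$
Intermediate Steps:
$b{\left(B \right)} = -1$ ($b{\left(B \right)} = 3 - 4 = -1$)
$Q{\left(g,p \right)} = p^{2} - g$ ($Q{\left(g,p \right)} = - g + p p = - g + p^{2} = p^{2} - g$)
$L{\left(A \right)} = - \frac{1}{4}$ ($L{\left(A \right)} = - \frac{A \frac{1}{A}}{4} = \left(- \frac{1}{4}\right) 1 = - \frac{1}{4}$)
$\frac{\left(-207\right) 35 + Q{\left(-51,- (0 - 1) \right)}}{L{\left(145 \right)} - 16228} = \frac{\left(-207\right) 35 + \left(\left(- (0 - 1)\right)^{2} - -51\right)}{- \frac{1}{4} - 16228} = \frac{-7245 + \left(\left(\left(-1\right) \left(-1\right)\right)^{2} + 51\right)}{- \frac{64913}{4}} = \left(-7245 + \left(1^{2} + 51\right)\right) \left(- \frac{4}{64913}\right) = \left(-7245 + \left(1 + 51\right)\right) \left(- \frac{4}{64913}\right) = \left(-7245 + 52\right) \left(- \frac{4}{64913}\right) = \left(-7193\right) \left(- \frac{4}{64913}\right) = \frac{28772}{64913}$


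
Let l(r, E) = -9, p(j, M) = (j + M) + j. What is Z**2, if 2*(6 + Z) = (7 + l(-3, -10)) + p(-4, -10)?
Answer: 256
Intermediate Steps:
p(j, M) = M + 2*j (p(j, M) = (M + j) + j = M + 2*j)
Z = -16 (Z = -6 + ((7 - 9) + (-10 + 2*(-4)))/2 = -6 + (-2 + (-10 - 8))/2 = -6 + (-2 - 18)/2 = -6 + (1/2)*(-20) = -6 - 10 = -16)
Z**2 = (-16)**2 = 256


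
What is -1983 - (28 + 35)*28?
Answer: -3747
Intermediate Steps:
-1983 - (28 + 35)*28 = -1983 - 63*28 = -1983 - 1*1764 = -1983 - 1764 = -3747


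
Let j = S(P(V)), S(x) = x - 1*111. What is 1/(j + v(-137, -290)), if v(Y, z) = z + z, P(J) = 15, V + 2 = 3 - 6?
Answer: -1/676 ≈ -0.0014793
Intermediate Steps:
V = -5 (V = -2 + (3 - 6) = -2 - 3 = -5)
v(Y, z) = 2*z
S(x) = -111 + x (S(x) = x - 111 = -111 + x)
j = -96 (j = -111 + 15 = -96)
1/(j + v(-137, -290)) = 1/(-96 + 2*(-290)) = 1/(-96 - 580) = 1/(-676) = -1/676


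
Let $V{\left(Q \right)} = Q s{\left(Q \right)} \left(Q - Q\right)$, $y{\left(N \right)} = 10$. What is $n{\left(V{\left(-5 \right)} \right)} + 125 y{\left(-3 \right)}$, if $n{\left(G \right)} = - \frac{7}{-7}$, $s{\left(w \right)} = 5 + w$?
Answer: $1251$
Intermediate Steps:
$V{\left(Q \right)} = 0$ ($V{\left(Q \right)} = Q \left(5 + Q\right) \left(Q - Q\right) = Q \left(5 + Q\right) 0 = 0$)
$n{\left(G \right)} = 1$ ($n{\left(G \right)} = \left(-7\right) \left(- \frac{1}{7}\right) = 1$)
$n{\left(V{\left(-5 \right)} \right)} + 125 y{\left(-3 \right)} = 1 + 125 \cdot 10 = 1 + 1250 = 1251$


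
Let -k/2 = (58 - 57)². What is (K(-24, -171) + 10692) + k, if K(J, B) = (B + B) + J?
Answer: 10324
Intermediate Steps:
k = -2 (k = -2*(58 - 57)² = -2*1² = -2*1 = -2)
K(J, B) = J + 2*B (K(J, B) = 2*B + J = J + 2*B)
(K(-24, -171) + 10692) + k = ((-24 + 2*(-171)) + 10692) - 2 = ((-24 - 342) + 10692) - 2 = (-366 + 10692) - 2 = 10326 - 2 = 10324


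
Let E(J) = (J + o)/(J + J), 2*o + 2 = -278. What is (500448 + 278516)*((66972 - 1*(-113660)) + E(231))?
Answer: 4643297296450/33 ≈ 1.4071e+11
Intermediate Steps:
o = -140 (o = -1 + (1/2)*(-278) = -1 - 139 = -140)
E(J) = (-140 + J)/(2*J) (E(J) = (J - 140)/(J + J) = (-140 + J)/((2*J)) = (-140 + J)*(1/(2*J)) = (-140 + J)/(2*J))
(500448 + 278516)*((66972 - 1*(-113660)) + E(231)) = (500448 + 278516)*((66972 - 1*(-113660)) + (1/2)*(-140 + 231)/231) = 778964*((66972 + 113660) + (1/2)*(1/231)*91) = 778964*(180632 + 13/66) = 778964*(11921725/66) = 4643297296450/33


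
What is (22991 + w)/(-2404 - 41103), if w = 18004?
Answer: -40995/43507 ≈ -0.94226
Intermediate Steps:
(22991 + w)/(-2404 - 41103) = (22991 + 18004)/(-2404 - 41103) = 40995/(-43507) = 40995*(-1/43507) = -40995/43507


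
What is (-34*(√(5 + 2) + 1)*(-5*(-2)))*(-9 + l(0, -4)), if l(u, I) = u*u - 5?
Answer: 4760 + 4760*√7 ≈ 17354.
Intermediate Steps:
l(u, I) = -5 + u² (l(u, I) = u² - 5 = -5 + u²)
(-34*(√(5 + 2) + 1)*(-5*(-2)))*(-9 + l(0, -4)) = (-34*(√(5 + 2) + 1)*(-5*(-2)))*(-9 + (-5 + 0²)) = (-34*(√7 + 1)*10)*(-9 + (-5 + 0)) = (-34*(1 + √7)*10)*(-9 - 5) = -34*(10 + 10*√7)*(-14) = (-340 - 340*√7)*(-14) = 4760 + 4760*√7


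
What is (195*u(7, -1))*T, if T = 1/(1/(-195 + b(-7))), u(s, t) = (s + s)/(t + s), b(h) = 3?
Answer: -87360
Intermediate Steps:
u(s, t) = 2*s/(s + t) (u(s, t) = (2*s)/(s + t) = 2*s/(s + t))
T = -192 (T = 1/(1/(-195 + 3)) = 1/(1/(-192)) = 1/(-1/192) = -192)
(195*u(7, -1))*T = (195*(2*7/(7 - 1)))*(-192) = (195*(2*7/6))*(-192) = (195*(2*7*(⅙)))*(-192) = (195*(7/3))*(-192) = 455*(-192) = -87360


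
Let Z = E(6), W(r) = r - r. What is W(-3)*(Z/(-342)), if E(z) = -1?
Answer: 0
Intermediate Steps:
W(r) = 0
Z = -1
W(-3)*(Z/(-342)) = 0*(-1/(-342)) = 0*(-1*(-1/342)) = 0*(1/342) = 0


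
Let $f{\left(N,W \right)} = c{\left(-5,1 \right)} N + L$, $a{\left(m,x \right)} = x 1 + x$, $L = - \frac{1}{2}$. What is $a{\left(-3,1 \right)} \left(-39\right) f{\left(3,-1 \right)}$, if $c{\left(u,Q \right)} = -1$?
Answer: $273$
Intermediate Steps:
$L = - \frac{1}{2}$ ($L = \left(-1\right) \frac{1}{2} = - \frac{1}{2} \approx -0.5$)
$a{\left(m,x \right)} = 2 x$ ($a{\left(m,x \right)} = x + x = 2 x$)
$f{\left(N,W \right)} = - \frac{1}{2} - N$ ($f{\left(N,W \right)} = - N - \frac{1}{2} = - \frac{1}{2} - N$)
$a{\left(-3,1 \right)} \left(-39\right) f{\left(3,-1 \right)} = 2 \cdot 1 \left(-39\right) \left(- \frac{1}{2} - 3\right) = 2 \left(-39\right) \left(- \frac{1}{2} - 3\right) = \left(-78\right) \left(- \frac{7}{2}\right) = 273$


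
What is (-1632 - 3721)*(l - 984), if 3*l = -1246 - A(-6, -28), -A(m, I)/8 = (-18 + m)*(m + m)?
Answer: 10138582/3 ≈ 3.3795e+6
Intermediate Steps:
A(m, I) = -16*m*(-18 + m) (A(m, I) = -8*(-18 + m)*(m + m) = -8*(-18 + m)*2*m = -16*m*(-18 + m))
l = 1058/3 (l = (-1246 - 16*(-6)*(18 - 1*(-6)))/3 = (-1246 - 16*(-6)*(18 + 6))/3 = (-1246 - 16*(-6)*24)/3 = (-1246 - 1*(-2304))/3 = (-1246 + 2304)/3 = (⅓)*1058 = 1058/3 ≈ 352.67)
(-1632 - 3721)*(l - 984) = (-1632 - 3721)*(1058/3 - 984) = -5353*(-1894/3) = 10138582/3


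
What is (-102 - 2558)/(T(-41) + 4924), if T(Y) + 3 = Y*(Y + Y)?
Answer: -2660/8283 ≈ -0.32114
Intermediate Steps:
T(Y) = -3 + 2*Y**2 (T(Y) = -3 + Y*(Y + Y) = -3 + Y*(2*Y) = -3 + 2*Y**2)
(-102 - 2558)/(T(-41) + 4924) = (-102 - 2558)/((-3 + 2*(-41)**2) + 4924) = -2660/((-3 + 2*1681) + 4924) = -2660/((-3 + 3362) + 4924) = -2660/(3359 + 4924) = -2660/8283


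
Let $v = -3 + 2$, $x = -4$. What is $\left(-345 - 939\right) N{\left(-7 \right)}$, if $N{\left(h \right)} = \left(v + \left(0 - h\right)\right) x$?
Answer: $30816$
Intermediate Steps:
$v = -1$
$N{\left(h \right)} = 4 + 4 h$ ($N{\left(h \right)} = \left(-1 + \left(0 - h\right)\right) \left(-4\right) = \left(-1 - h\right) \left(-4\right) = 4 + 4 h$)
$\left(-345 - 939\right) N{\left(-7 \right)} = \left(-345 - 939\right) \left(4 + 4 \left(-7\right)\right) = \left(-345 - 939\right) \left(4 - 28\right) = \left(-1284\right) \left(-24\right) = 30816$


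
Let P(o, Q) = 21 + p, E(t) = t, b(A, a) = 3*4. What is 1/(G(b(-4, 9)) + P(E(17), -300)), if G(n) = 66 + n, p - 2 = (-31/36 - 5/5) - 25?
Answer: 36/2669 ≈ 0.013488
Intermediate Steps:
b(A, a) = 12
p = -895/36 (p = 2 + ((-31/36 - 5/5) - 25) = 2 + ((-31*1/36 - 5*1/5) - 25) = 2 + ((-31/36 - 1) - 25) = 2 + (-67/36 - 25) = 2 - 967/36 = -895/36 ≈ -24.861)
P(o, Q) = -139/36 (P(o, Q) = 21 - 895/36 = -139/36)
1/(G(b(-4, 9)) + P(E(17), -300)) = 1/((66 + 12) - 139/36) = 1/(78 - 139/36) = 1/(2669/36) = 36/2669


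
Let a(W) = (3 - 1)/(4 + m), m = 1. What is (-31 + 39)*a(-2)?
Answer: 16/5 ≈ 3.2000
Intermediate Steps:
a(W) = ⅖ (a(W) = (3 - 1)/(4 + 1) = 2/5 = 2*(⅕) = ⅖)
(-31 + 39)*a(-2) = (-31 + 39)*(⅖) = 8*(⅖) = 16/5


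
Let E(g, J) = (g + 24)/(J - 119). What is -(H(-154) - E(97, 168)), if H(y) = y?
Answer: 7667/49 ≈ 156.47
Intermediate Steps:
E(g, J) = (24 + g)/(-119 + J)
-(H(-154) - E(97, 168)) = -(-154 - (24 + 97)/(-119 + 168)) = -(-154 - 121/49) = -1*(-7667/49) = 7667/49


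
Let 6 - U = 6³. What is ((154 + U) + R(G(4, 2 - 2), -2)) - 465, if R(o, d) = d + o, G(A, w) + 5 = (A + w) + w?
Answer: -524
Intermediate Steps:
G(A, w) = -5 + A + 2*w (G(A, w) = -5 + ((A + w) + w) = -5 + (A + 2*w) = -5 + A + 2*w)
U = -210 (U = 6 - 1*6³ = 6 - 1*216 = 6 - 216 = -210)
((154 + U) + R(G(4, 2 - 2), -2)) - 465 = ((154 - 210) + (-2 + (-5 + 4 + 2*(2 - 2)))) - 465 = (-56 + (-2 + (-5 + 4 + 2*0))) - 465 = (-56 + (-2 + (-5 + 4 + 0))) - 465 = (-56 + (-2 - 1)) - 465 = (-56 - 3) - 465 = -59 - 465 = -524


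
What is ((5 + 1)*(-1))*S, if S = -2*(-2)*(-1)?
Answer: 24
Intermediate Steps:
S = -4 (S = 4*(-1) = -4)
((5 + 1)*(-1))*S = ((5 + 1)*(-1))*(-4) = (6*(-1))*(-4) = -6*(-4) = 24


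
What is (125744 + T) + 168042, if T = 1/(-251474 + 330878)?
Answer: 23327783545/79404 ≈ 2.9379e+5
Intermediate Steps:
T = 1/79404 ≈ 1.2594e-5
(125744 + T) + 168042 = (125744 + 1/79404) + 168042 = 9984576577/79404 + 168042 = 23327783545/79404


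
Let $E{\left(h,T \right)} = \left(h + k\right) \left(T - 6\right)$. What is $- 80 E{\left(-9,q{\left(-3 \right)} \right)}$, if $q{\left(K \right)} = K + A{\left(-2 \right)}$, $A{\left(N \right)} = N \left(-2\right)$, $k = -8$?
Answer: $-6800$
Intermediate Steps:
$A{\left(N \right)} = - 2 N$
$q{\left(K \right)} = 4 + K$ ($q{\left(K \right)} = K - -4 = K + 4 = 4 + K$)
$E{\left(h,T \right)} = \left(-8 + h\right) \left(-6 + T\right)$ ($E{\left(h,T \right)} = \left(h - 8\right) \left(T - 6\right) = \left(-8 + h\right) \left(-6 + T\right)$)
$- 80 E{\left(-9,q{\left(-3 \right)} \right)} = - 80 \left(48 - 8 \left(4 - 3\right) - -54 + \left(4 - 3\right) \left(-9\right)\right) = - 80 \left(48 - 8 + 54 + 1 \left(-9\right)\right) = - 80 \left(48 - 8 + 54 - 9\right) = \left(-80\right) 85 = -6800$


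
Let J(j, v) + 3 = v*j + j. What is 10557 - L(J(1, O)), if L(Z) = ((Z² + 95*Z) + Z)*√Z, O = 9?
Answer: 10557 - 721*√7 ≈ 8649.4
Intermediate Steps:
J(j, v) = -3 + j + j*v (J(j, v) = -3 + (v*j + j) = -3 + (j*v + j) = -3 + (j + j*v) = -3 + j + j*v)
L(Z) = √Z*(Z² + 96*Z) (L(Z) = (Z² + 96*Z)*√Z = √Z*(Z² + 96*Z))
10557 - L(J(1, O)) = 10557 - (-3 + 1 + 1*9)^(3/2)*(96 + (-3 + 1 + 1*9)) = 10557 - (-3 + 1 + 9)^(3/2)*(96 + (-3 + 1 + 9)) = 10557 - 7^(3/2)*(96 + 7) = 10557 - 7*√7*103 = 10557 - 721*√7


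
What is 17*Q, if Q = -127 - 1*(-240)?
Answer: 1921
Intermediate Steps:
Q = 113 (Q = -127 + 240 = 113)
17*Q = 17*113 = 1921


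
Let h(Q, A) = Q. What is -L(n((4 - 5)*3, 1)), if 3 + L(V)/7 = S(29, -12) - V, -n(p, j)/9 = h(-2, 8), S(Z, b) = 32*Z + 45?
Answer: -6664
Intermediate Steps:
S(Z, b) = 45 + 32*Z
n(p, j) = 18 (n(p, j) = -9*(-2) = 18)
L(V) = 6790 - 7*V (L(V) = -21 + 7*((45 + 32*29) - V) = -21 + 7*((45 + 928) - V) = -21 + 7*(973 - V) = -21 + (6811 - 7*V) = 6790 - 7*V)
-L(n((4 - 5)*3, 1)) = -(6790 - 7*18) = -(6790 - 126) = -1*6664 = -6664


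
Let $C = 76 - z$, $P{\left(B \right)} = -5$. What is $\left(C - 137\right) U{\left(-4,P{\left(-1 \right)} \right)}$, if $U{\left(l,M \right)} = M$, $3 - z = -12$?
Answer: $380$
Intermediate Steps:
$z = 15$ ($z = 3 - -12 = 3 + 12 = 15$)
$C = 61$ ($C = 76 - 15 = 61$)
$\left(C - 137\right) U{\left(-4,P{\left(-1 \right)} \right)} = \left(61 - 137\right) \left(-5\right) = \left(-76\right) \left(-5\right) = 380$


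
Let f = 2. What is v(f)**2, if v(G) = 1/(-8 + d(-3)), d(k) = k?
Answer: 1/121 ≈ 0.0082645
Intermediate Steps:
v(G) = -1/11 (v(G) = 1/(-8 - 3) = 1/(-11) = -1/11)
v(f)**2 = (-1/11)**2 = 1/121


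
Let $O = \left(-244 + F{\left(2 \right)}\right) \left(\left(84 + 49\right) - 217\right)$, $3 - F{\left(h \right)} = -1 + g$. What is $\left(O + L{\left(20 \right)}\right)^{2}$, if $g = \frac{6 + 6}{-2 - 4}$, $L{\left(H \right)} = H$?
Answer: $400480144$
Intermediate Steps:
$g = -2$ ($g = \frac{12}{-6} = 12 \left(- \frac{1}{6}\right) = -2$)
$F{\left(h \right)} = 6$ ($F{\left(h \right)} = 3 - \left(-1 - 2\right) = 3 - -3 = 3 + 3 = 6$)
$O = 19992$ ($O = \left(-244 + 6\right) \left(\left(84 + 49\right) - 217\right) = - 238 \left(133 - 217\right) = \left(-238\right) \left(-84\right) = 19992$)
$\left(O + L{\left(20 \right)}\right)^{2} = \left(19992 + 20\right)^{2} = 20012^{2} = 400480144$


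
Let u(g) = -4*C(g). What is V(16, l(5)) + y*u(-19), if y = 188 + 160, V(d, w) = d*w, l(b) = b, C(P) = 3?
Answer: -4096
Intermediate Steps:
u(g) = -12 (u(g) = -4*3 = -12)
y = 348
V(16, l(5)) + y*u(-19) = 16*5 + 348*(-12) = 80 - 4176 = -4096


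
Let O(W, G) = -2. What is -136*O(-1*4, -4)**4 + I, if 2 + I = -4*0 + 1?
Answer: -2177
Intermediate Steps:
I = -1 (I = -2 + (-4*0 + 1) = -2 + (0 + 1) = -2 + 1 = -1)
-136*O(-1*4, -4)**4 + I = -136*(-2)**4 - 1 = -136*16 - 1 = -2176 - 1 = -2177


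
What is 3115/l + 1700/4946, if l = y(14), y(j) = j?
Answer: 1102185/4946 ≈ 222.84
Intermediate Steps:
l = 14
3115/l + 1700/4946 = 3115/14 + 1700/4946 = 3115*(1/14) + 1700*(1/4946) = 445/2 + 850/2473 = 1102185/4946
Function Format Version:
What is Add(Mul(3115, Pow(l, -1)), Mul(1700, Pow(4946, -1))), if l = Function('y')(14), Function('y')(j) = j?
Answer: Rational(1102185, 4946) ≈ 222.84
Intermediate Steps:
l = 14
Add(Mul(3115, Pow(l, -1)), Mul(1700, Pow(4946, -1))) = Add(Mul(3115, Pow(14, -1)), Mul(1700, Pow(4946, -1))) = Add(Mul(3115, Rational(1, 14)), Mul(1700, Rational(1, 4946))) = Add(Rational(445, 2), Rational(850, 2473)) = Rational(1102185, 4946)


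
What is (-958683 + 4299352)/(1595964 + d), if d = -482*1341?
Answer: 3340669/949602 ≈ 3.5180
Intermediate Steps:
d = -646362
(-958683 + 4299352)/(1595964 + d) = (-958683 + 4299352)/(1595964 - 646362) = 3340669/949602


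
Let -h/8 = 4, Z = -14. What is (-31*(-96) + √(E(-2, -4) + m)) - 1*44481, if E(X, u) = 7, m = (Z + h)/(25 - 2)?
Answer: -41505 + √5 ≈ -41503.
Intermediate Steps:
h = -32 (h = -8*4 = -32)
m = -2 (m = (-14 - 32)/(25 - 2) = -46/23 = -46*1/23 = -2)
(-31*(-96) + √(E(-2, -4) + m)) - 1*44481 = (-31*(-96) + √(7 - 2)) - 1*44481 = (2976 + √5) - 44481 = -41505 + √5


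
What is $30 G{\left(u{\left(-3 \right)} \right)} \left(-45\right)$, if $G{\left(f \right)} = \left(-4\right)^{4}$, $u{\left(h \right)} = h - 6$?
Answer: $-345600$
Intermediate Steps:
$u{\left(h \right)} = -6 + h$ ($u{\left(h \right)} = h - 6 = -6 + h$)
$G{\left(f \right)} = 256$
$30 G{\left(u{\left(-3 \right)} \right)} \left(-45\right) = 30 \cdot 256 \left(-45\right) = 7680 \left(-45\right) = -345600$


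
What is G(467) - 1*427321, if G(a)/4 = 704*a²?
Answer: 613711303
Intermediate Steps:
G(a) = 2816*a² (G(a) = 4*(704*a²) = 2816*a²)
G(467) - 1*427321 = 2816*467² - 1*427321 = 2816*218089 - 427321 = 614138624 - 427321 = 613711303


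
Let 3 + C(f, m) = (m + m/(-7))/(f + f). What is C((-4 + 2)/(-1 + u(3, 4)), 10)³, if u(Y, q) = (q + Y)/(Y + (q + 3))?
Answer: -35937/2744 ≈ -13.097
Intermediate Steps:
u(Y, q) = (Y + q)/(3 + Y + q) (u(Y, q) = (Y + q)/(Y + (3 + q)) = (Y + q)/(3 + Y + q))
C(f, m) = -3 + 3*m/(7*f) (C(f, m) = -3 + (m + m/(-7))/(f + f) = -3 + (m + m*(-⅐))/((2*f)) = -3 + (m - m/7)*(1/(2*f)) = -3 + (6*m/7)*(1/(2*f)) = -3 + 3*m/(7*f))
C((-4 + 2)/(-1 + u(3, 4)), 10)³ = (-3 + (3/7)*10/((-4 + 2)/(-1 + (3 + 4)/(3 + 3 + 4))))³ = (-3 + (3/7)*10/(-2/(-1 + 7/10)))³ = (-3 + (3/7)*10/(-2/(-3/10)))³ = (-3 + (3/7)*10/(-2*(-10/3)))³ = (-3 + (3/7)*10/(20/3))³ = (-3 + (3/7)*10*(3/20))³ = (-3 + 9/14)³ = (-33/14)³ = -35937/2744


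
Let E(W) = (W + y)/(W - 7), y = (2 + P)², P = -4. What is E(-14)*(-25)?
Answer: -250/21 ≈ -11.905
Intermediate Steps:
y = 4 (y = (2 - 4)² = (-2)² = 4)
E(W) = (4 + W)/(-7 + W) (E(W) = (W + 4)/(W - 7) = (4 + W)/(-7 + W))
E(-14)*(-25) = ((4 - 14)/(-7 - 14))*(-25) = (-10/(-21))*(-25) = -1/21*(-10)*(-25) = (10/21)*(-25) = -250/21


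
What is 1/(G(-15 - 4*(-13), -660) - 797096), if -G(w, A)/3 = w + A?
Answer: -1/795227 ≈ -1.2575e-6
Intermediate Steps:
G(w, A) = -3*A - 3*w (G(w, A) = -3*(w + A) = -3*(A + w) = -3*A - 3*w)
1/(G(-15 - 4*(-13), -660) - 797096) = 1/((-3*(-660) - 3*(-15 - 4*(-13))) - 797096) = 1/((1980 - 3*(-15 + 52)) - 797096) = 1/((1980 - 3*37) - 797096) = 1/((1980 - 111) - 797096) = 1/(1869 - 797096) = 1/(-795227) = -1/795227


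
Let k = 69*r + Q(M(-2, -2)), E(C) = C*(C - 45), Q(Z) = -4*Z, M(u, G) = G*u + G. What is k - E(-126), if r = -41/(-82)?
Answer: -43039/2 ≈ -21520.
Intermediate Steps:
M(u, G) = G + G*u
r = ½ (r = -41*(-1/82) = ½ ≈ 0.50000)
E(C) = C*(-45 + C)
k = 53/2 (k = 69*(½) - (-8)*(1 - 2) = 69/2 - (-8)*(-1) = 69/2 - 4*2 = 69/2 - 8 = 53/2 ≈ 26.500)
k - E(-126) = 53/2 - (-126)*(-45 - 126) = 53/2 - (-126)*(-171) = 53/2 - 1*21546 = 53/2 - 21546 = -43039/2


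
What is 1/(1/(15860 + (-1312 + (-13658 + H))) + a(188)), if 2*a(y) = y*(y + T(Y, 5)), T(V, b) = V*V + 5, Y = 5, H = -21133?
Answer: 20243/414819555 ≈ 4.8800e-5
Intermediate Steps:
T(V, b) = 5 + V² (T(V, b) = V² + 5 = 5 + V²)
a(y) = y*(30 + y)/2 (a(y) = (y*(y + (5 + 5²)))/2 = (y*(y + (5 + 25)))/2 = (y*(y + 30))/2 = (y*(30 + y))/2 = y*(30 + y)/2)
1/(1/(15860 + (-1312 + (-13658 + H))) + a(188)) = 1/(1/(15860 + (-1312 + (-13658 - 21133))) + (½)*188*(30 + 188)) = 1/(1/(15860 + (-1312 - 34791)) + (½)*188*218) = 1/(1/(15860 - 36103) + 20492) = 1/(1/(-20243) + 20492) = 1/(-1/20243 + 20492) = 1/(414819555/20243) = 20243/414819555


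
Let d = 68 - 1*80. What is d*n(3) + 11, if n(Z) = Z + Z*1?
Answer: -61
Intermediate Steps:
n(Z) = 2*Z (n(Z) = Z + Z = 2*Z)
d = -12 (d = 68 - 80 = -12)
d*n(3) + 11 = -24*3 + 11 = -12*6 + 11 = -72 + 11 = -61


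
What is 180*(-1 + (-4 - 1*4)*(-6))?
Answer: 8460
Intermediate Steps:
180*(-1 + (-4 - 1*4)*(-6)) = 180*(-1 + (-4 - 4)*(-6)) = 180*(-1 - 8*(-6)) = 180*(-1 + 48) = 180*47 = 8460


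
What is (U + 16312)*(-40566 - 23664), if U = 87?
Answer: -1053307770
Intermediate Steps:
(U + 16312)*(-40566 - 23664) = (87 + 16312)*(-40566 - 23664) = 16399*(-64230) = -1053307770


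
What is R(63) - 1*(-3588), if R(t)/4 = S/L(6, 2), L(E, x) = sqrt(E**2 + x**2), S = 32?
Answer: 3588 + 32*sqrt(10)/5 ≈ 3608.2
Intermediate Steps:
R(t) = 32*sqrt(10)/5 (R(t) = 4*(32/(sqrt(6**2 + 2**2))) = 4*(32/(sqrt(36 + 4))) = 4*(32/(sqrt(40))) = 4*(32/((2*sqrt(10)))) = 4*(32*(sqrt(10)/20)) = 4*(8*sqrt(10)/5) = 32*sqrt(10)/5)
R(63) - 1*(-3588) = 32*sqrt(10)/5 - 1*(-3588) = 32*sqrt(10)/5 + 3588 = 3588 + 32*sqrt(10)/5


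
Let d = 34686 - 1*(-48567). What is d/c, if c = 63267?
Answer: 27751/21089 ≈ 1.3159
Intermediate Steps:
d = 83253 (d = 34686 + 48567 = 83253)
d/c = 83253/63267 = 83253*(1/63267) = 27751/21089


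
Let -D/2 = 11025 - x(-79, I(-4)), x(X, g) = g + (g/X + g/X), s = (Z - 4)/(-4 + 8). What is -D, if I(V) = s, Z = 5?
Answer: 3483823/158 ≈ 22050.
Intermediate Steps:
s = 1/4 (s = (5 - 4)/(-4 + 8) = 1/4 ≈ 0.25000)
I(V) = 1/4
x(X, g) = g + 2*g/X
D = -3483823/158 (D = -2*(11025 - (2 - 79)/(4*(-79))) = -2*(11025 - (-1)*(-77)/(4*79)) = -2*(11025 - 1*77/316) = -2*(11025 - 77/316) = -2*3483823/316 = -3483823/158 ≈ -22050.)
-D = -1*(-3483823/158) = 3483823/158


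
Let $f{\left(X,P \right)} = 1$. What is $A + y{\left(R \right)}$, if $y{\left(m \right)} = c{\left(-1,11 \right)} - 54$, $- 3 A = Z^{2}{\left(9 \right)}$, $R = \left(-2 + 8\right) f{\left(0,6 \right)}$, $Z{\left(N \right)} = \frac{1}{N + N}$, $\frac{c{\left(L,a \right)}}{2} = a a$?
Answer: $\frac{182735}{972} \approx 188.0$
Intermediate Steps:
$c{\left(L,a \right)} = 2 a^{2}$ ($c{\left(L,a \right)} = 2 a a = 2 a^{2}$)
$Z{\left(N \right)} = \frac{1}{2 N}$
$R = 6$ ($R = \left(-2 + 8\right) 1 = 6 \cdot 1 = 6$)
$A = - \frac{1}{972}$ ($A = - \frac{\left(\frac{1}{2 \cdot 9}\right)^{2}}{3} = - \frac{\left(\frac{1}{2} \cdot \frac{1}{9}\right)^{2}}{3} = - \frac{1}{3 \cdot 324} = \left(- \frac{1}{3}\right) \frac{1}{324} = - \frac{1}{972} \approx -0.0010288$)
$y{\left(m \right)} = 188$ ($y{\left(m \right)} = 2 \cdot 11^{2} - 54 = 2 \cdot 121 - 54 = 242 - 54 = 188$)
$A + y{\left(R \right)} = - \frac{1}{972} + 188 = \frac{182735}{972}$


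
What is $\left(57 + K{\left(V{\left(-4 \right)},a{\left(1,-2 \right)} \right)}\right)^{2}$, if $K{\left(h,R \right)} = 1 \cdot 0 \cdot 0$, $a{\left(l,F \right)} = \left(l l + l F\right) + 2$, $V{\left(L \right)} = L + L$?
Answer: $3249$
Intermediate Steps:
$V{\left(L \right)} = 2 L$
$a{\left(l,F \right)} = 2 + l^{2} + F l$ ($a{\left(l,F \right)} = \left(l^{2} + F l\right) + 2 = 2 + l^{2} + F l$)
$K{\left(h,R \right)} = 0$ ($K{\left(h,R \right)} = 0 \cdot 0 = 0$)
$\left(57 + K{\left(V{\left(-4 \right)},a{\left(1,-2 \right)} \right)}\right)^{2} = \left(57 + 0\right)^{2} = 57^{2} = 3249$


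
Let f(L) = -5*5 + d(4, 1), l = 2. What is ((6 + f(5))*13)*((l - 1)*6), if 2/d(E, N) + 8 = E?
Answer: -1521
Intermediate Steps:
d(E, N) = 2/(-8 + E)
f(L) = -51/2 (f(L) = -5*5 + 2/(-8 + 4) = -25 + 2/(-4) = -25 + 2*(-1/4) = -25 - 1/2 = -51/2)
((6 + f(5))*13)*((l - 1)*6) = ((6 - 51/2)*13)*((2 - 1)*6) = (-39/2*13)*(1*6) = -507/2*6 = -1521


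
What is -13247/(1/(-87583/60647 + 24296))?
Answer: -19518022883463/60647 ≈ -3.2183e+8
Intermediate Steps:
-13247/(1/(-87583/60647 + 24296)) = -13247/(1/(1473391929/60647)) = -13247/60647/1473391929 = -13247*1473391929/60647 = -19518022883463/60647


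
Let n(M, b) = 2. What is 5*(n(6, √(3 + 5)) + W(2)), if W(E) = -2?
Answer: 0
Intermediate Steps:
5*(n(6, √(3 + 5)) + W(2)) = 5*(2 - 2) = 5*0 = 0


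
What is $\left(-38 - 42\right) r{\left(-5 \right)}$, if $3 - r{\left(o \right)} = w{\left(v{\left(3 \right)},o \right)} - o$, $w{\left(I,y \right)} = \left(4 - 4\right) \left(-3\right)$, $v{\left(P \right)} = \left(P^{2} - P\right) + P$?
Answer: $160$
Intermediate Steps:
$v{\left(P \right)} = P^{2}$
$w{\left(I,y \right)} = 0$ ($w{\left(I,y \right)} = 0 \left(-3\right) = 0$)
$r{\left(o \right)} = 3 + o$ ($r{\left(o \right)} = 3 - \left(0 - o\right) = 3 - - o = 3 + o$)
$\left(-38 - 42\right) r{\left(-5 \right)} = \left(-38 - 42\right) \left(3 - 5\right) = \left(-80\right) \left(-2\right) = 160$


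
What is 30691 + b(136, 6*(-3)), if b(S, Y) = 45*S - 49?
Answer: 36762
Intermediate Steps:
b(S, Y) = -49 + 45*S
30691 + b(136, 6*(-3)) = 30691 + (-49 + 45*136) = 30691 + (-49 + 6120) = 30691 + 6071 = 36762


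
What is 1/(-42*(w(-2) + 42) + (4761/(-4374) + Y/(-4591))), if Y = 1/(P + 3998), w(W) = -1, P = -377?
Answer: -2693089782/4640431972039 ≈ -0.00058035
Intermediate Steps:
Y = 1/3621 (Y = 1/(-377 + 3998) = 1/3621 ≈ 0.00027617)
1/(-42*(w(-2) + 42) + (4761/(-4374) + Y/(-4591))) = 1/(-42*(-1 + 42) + (4761/(-4374) + (1/3621)/(-4591))) = 1/(-42*41 + (4761*(-1/4374) + (1/3621)*(-1/4591))) = 1/(-1722 + (-529/486 - 1/16624011)) = 1/(-1722 - 2931367435/2693089782) = 1/(-4640431972039/2693089782) = -2693089782/4640431972039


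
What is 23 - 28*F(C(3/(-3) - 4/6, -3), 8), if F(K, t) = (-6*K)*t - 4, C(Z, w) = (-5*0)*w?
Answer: 135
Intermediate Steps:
C(Z, w) = 0 (C(Z, w) = 0*w = 0)
F(K, t) = -4 - 6*K*t (F(K, t) = -6*K*t - 4 = -4 - 6*K*t)
23 - 28*F(C(3/(-3) - 4/6, -3), 8) = 23 - 28*(-4 - 6*0*8) = 23 - 28*(-4 + 0) = 23 - 28*(-4) = 23 + 112 = 135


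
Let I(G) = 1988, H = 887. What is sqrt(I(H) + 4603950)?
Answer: sqrt(4605938) ≈ 2146.1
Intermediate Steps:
sqrt(I(H) + 4603950) = sqrt(1988 + 4603950) = sqrt(4605938)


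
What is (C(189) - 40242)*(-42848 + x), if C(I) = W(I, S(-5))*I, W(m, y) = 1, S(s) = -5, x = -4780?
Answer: 1907644284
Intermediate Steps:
C(I) = I (C(I) = 1*I = I)
(C(189) - 40242)*(-42848 + x) = (189 - 40242)*(-42848 - 4780) = -40053*(-47628) = 1907644284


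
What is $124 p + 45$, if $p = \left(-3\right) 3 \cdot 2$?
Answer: $-2187$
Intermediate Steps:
$p = -18$ ($p = \left(-9\right) 2 = -18$)
$124 p + 45 = 124 \left(-18\right) + 45 = -2232 + 45 = -2187$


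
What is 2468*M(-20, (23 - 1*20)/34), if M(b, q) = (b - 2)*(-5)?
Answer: 271480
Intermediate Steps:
M(b, q) = 10 - 5*b (M(b, q) = (-2 + b)*(-5) = 10 - 5*b)
2468*M(-20, (23 - 1*20)/34) = 2468*(10 - 5*(-20)) = 2468*(10 + 100) = 2468*110 = 271480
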